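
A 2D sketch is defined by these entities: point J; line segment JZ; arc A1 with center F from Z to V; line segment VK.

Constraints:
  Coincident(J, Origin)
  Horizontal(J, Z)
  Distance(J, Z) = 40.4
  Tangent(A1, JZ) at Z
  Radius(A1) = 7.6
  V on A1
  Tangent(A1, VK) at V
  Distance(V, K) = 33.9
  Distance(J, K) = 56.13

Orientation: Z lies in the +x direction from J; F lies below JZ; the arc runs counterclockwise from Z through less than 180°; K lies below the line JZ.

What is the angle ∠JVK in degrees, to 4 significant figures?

111.6°

J is at the origin; J and Z share the same y with |JZ| = 40.4 and Z on the +x side, so Z = (40.40, 0.000). The tangent condition forces FZ to be normal to JZ, so F = Z + (0, -7.6) = (40.40, -7.600). Since FV ⟂ VK (tangency), |FK| = √(7.6² + 33.9²) = 34.74 regardless of where V sits on A1. So K lies on both circle(J, 56.13) and circle(F, 34.74); the below-JZ intersection is K = (37.03, -42.18). V is the foot of the tangent from K: V = (32.86, -8.536).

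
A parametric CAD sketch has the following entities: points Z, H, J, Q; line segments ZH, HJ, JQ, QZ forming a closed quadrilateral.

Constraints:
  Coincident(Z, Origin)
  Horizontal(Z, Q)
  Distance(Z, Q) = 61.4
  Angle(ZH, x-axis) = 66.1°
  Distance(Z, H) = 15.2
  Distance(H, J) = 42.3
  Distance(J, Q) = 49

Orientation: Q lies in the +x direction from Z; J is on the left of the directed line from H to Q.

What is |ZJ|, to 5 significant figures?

56.578

Checks: |HJ| = 42.30 ✓; |JQ| = 49.00 ✓.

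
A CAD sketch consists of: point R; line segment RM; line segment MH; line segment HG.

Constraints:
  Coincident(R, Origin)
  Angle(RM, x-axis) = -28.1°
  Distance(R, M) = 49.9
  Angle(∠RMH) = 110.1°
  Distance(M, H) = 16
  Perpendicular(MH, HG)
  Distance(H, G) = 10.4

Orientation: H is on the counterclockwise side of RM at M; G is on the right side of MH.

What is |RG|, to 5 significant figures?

66.164

R is at the origin; RM runs at -28.1° with length 49.9, so M = 49.9·(cos -28.1°, sin -28.1°) = (44.018, -23.503). ∠RMH = 110.1°, so MH runs at -28.1° + (180° − 110.1°) = 41.800° from the x-axis; with |MH| = 16.0, H = M + 16.0·(cos 41.800°, sin 41.800°) = (55.946, -12.839). The perpendicularity gives HG at right angles to MH; with |HG| = 10.4 on the right of MH, G = H + 10.4·(0.66653, -0.74548) = (62.878, -20.592). Then |RG| = |G − R| = 66.164.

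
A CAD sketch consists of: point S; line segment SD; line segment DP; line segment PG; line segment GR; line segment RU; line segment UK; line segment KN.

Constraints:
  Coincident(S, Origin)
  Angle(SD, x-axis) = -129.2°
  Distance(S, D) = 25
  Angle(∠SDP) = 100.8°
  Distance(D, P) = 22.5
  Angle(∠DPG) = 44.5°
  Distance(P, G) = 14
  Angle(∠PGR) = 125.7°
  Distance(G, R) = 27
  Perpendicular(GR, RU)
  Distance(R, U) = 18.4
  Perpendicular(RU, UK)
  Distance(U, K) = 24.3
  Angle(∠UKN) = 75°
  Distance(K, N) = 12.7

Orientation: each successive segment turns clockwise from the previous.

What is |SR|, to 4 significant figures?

21.51

S is at the origin; SD runs at -129.2° with length 25.0, so D = (-15.80, -19.37). ∠SDP = 100.8° gives DP at 151.6° from the x-axis; with |DP| = 22.5, P = (-35.59, -8.672). ∠DPG = 44.5° gives PG at 16.10° from the x-axis; with |PG| = 14.0, G = (-22.14, -4.790). ∠PGR = 125.7° gives GR at -38.20° from the x-axis; with |GR| = 27.0, R = (-0.9238, -21.49). Then |SR| = |R − S| = 21.51.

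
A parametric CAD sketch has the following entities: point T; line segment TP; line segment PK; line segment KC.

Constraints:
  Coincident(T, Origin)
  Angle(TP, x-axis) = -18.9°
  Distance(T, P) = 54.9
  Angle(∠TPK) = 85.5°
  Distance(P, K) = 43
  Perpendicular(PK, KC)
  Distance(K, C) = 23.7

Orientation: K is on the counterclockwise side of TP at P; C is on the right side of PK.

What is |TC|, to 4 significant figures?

87.46

T is at the origin; TP runs at -18.9° with length 54.9, so P = 54.9·(cos -18.9°, sin -18.9°) = (51.94, -17.78). ∠TPK = 85.5°, so PK runs at -18.9° + (180° − 85.5°) = 75.60° from the x-axis; with |PK| = 43.0, K = P + 43.0·(cos 75.60°, sin 75.60°) = (62.63, 23.87). The perpendicularity gives KC at right angles to PK; with |KC| = 23.7 on the right of PK, C = K + 23.7·(0.9686, -0.2487) = (85.59, 17.97). Then |TC| = |C − T| = 87.46.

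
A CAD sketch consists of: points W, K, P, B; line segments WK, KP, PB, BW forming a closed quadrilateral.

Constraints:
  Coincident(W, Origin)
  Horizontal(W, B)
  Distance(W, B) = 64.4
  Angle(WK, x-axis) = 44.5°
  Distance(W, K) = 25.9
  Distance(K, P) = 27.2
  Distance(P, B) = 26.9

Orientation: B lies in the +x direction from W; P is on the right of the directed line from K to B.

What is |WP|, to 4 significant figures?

37.55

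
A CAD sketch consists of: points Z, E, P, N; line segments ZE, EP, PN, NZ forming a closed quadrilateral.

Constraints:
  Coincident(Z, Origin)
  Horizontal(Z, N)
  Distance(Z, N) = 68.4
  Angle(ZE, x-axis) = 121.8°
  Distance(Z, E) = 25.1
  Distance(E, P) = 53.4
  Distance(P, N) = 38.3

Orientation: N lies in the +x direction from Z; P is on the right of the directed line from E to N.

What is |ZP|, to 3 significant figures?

32.2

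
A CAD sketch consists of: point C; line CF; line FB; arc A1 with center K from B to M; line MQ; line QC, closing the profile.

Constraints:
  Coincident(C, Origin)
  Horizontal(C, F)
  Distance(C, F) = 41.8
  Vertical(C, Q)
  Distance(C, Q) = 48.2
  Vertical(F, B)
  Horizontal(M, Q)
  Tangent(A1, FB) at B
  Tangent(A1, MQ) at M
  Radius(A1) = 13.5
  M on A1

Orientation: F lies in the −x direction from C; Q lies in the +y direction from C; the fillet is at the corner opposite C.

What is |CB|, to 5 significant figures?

54.326

C is at the origin; CF is horizontal with |CF| = 41.8 and F on the −x side, so F = (-41.800, 0.0000). CQ is vertical with |CQ| = 48.2 and Q on the +y side, so Q = (0.0000, 48.200). The virtual corner opposite C is at (-41.800, 48.200). Since A1 is tangent to FB there, KB ⟂ FB and since A1 is tangent to MQ there, KM ⟂ MQ, with radius 13.5, so the center K sits 13.5 in from both sides at K = (-28.300, 34.700). That places the tangent points at B = (-41.800, 34.700) on FB and M = (-28.300, 48.200) on MQ. Then |CB| = |B − C| = 54.326.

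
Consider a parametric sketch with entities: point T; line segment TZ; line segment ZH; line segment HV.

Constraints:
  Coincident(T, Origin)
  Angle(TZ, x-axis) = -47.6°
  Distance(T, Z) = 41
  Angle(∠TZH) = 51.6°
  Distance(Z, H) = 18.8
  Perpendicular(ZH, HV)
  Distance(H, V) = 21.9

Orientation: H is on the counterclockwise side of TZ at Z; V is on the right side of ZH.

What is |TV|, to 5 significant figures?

54.441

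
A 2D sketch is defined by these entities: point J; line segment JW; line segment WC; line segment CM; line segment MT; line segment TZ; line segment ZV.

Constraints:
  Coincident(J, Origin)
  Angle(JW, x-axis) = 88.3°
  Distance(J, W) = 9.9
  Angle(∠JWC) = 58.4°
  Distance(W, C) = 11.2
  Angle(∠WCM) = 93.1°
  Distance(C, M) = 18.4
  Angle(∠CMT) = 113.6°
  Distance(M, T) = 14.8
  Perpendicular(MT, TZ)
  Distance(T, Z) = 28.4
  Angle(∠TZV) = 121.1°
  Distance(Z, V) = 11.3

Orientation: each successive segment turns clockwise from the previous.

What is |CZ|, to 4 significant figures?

24.99

J is at the origin; JW runs at 88.3° with length 9.9, so W = (0.2937, 9.896). ∠JWC = 58.4° gives WC at -33.30° from the x-axis; with |WC| = 11.2, C = (9.655, 3.747). ∠WCM = 93.1° gives CM at -120.2° from the x-axis; with |CM| = 18.4, M = (0.3992, -12.16). ∠CMT = 113.6° gives MT at 173.4° from the x-axis; with |MT| = 14.8, T = (-14.30, -10.45). The perpendicularity gives TZ at right angles to MT, so TZ runs at 83.40°; with |TZ| = 28.4, Z = (-11.04, 17.76). Then |CZ| = |Z − C| = 24.99.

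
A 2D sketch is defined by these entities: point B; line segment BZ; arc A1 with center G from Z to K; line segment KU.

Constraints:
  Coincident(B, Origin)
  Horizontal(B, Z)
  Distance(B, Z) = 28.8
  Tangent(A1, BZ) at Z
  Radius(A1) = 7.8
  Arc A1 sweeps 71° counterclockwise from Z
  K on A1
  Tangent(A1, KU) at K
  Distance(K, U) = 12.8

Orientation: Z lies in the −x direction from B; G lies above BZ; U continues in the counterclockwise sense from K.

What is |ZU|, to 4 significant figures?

20.85

On A1, Z sits at bearing -90° from G; a 71° counterclockwise sweep puts K at bearing -19°, so K = G + 7.8·(cos -19°, sin -19°) = (-21.42, 5.261). The tangent condition forces GK to be normal to KU, so KU runs along (−sin -19°, cos -19°); with |KU| = 12.8, U = (-17.26, 17.36). Then |ZU| = |U − Z| = 20.85.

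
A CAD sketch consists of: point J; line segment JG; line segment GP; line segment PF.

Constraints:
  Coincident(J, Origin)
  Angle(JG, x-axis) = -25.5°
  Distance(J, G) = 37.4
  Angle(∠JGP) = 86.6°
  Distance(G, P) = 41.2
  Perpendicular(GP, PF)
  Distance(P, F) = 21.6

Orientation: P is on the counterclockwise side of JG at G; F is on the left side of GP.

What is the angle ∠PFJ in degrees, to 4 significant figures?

112.0°

J is at the origin; JG runs at -25.5° with length 37.4, so G = 37.4·(cos -25.5°, sin -25.5°) = (33.76, -16.10). ∠JGP = 86.6°, so GP runs at -25.5° + (180° − 86.6°) = 67.90° from the x-axis; with |GP| = 41.2, P = G + 41.2·(cos 67.90°, sin 67.90°) = (49.26, 22.07). The perpendicularity gives PF at right angles to GP; with |PF| = 21.6 on the left of GP, F = P + 21.6·(-0.9265, 0.3762) = (29.24, 30.20). Then cos ∠PFJ = FP·FJ / (|FP||FJ|), giving 112.0°.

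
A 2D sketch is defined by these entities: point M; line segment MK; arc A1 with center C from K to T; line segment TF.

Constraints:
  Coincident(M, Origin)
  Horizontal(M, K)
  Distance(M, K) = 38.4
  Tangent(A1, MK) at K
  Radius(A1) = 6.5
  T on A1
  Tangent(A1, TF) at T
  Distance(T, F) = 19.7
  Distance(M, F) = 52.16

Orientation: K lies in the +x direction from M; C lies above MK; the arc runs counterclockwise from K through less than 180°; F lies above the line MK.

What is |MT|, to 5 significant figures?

45.356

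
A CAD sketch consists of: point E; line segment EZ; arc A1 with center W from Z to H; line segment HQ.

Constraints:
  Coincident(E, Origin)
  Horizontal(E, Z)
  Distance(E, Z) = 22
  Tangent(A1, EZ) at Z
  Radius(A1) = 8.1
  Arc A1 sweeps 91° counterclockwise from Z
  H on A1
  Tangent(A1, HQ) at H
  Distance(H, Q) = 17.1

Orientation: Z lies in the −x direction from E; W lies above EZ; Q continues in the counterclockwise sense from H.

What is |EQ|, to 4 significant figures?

29.05

E is at the origin; E and Z share the same y with |EZ| = 22.0 and Z on the −x side, so Z = (-22.00, 0.000). Since A1 is tangent to EZ there, WZ ⟂ EZ, so W = Z + (0, 8.1) = (-22.00, 8.100). On A1, Z sits at bearing -90° from W; a 91° counterclockwise sweep puts H at bearing 1°, so H = W + 8.1·(cos 1°, sin 1°) = (-13.90, 8.241). The tangent condition forces WH to be normal to HQ, so HQ runs along (−sin 1°, cos 1°); with |HQ| = 17.1, Q = (-14.20, 25.34). Then |EQ| = |Q − E| = 29.05.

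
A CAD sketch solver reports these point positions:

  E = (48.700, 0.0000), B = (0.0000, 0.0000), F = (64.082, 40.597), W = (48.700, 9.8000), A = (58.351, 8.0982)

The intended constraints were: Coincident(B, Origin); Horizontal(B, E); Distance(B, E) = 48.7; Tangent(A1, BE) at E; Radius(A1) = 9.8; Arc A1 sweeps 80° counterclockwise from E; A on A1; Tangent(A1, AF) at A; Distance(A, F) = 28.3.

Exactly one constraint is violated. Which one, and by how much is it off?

Distance(A, F) = 28.3 — off by 4.70.

B = (0.00, 0.00) ✓; B.y = 0.00, E.y = 0.00 ✓; |BE| = 48.70 ✓; ∠(WE, EB) = 90.00° ✓; |WE| = 9.800 ✓; bearing(W→A) − bearing(W→E) = 80.00° ✓; |WA| = 9.800 ✓; ∠(WA, AF) = 90.00° ✓; |AF| = 33.00 ✗.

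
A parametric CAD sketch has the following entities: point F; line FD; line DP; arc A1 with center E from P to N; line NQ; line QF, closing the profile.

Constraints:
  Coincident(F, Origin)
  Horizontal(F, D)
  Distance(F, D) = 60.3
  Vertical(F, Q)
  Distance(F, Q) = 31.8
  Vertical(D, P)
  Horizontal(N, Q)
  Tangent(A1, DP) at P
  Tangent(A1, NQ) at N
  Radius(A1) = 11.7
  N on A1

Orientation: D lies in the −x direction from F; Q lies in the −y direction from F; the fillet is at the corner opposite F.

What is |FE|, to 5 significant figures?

52.592

F and Q share the same x with |FQ| = 31.8 and Q on the −y side, so Q = (0.0000, -31.800). The virtual corner opposite F is at (-60.300, -31.800). The tangent condition forces EP to be normal to DP and tangency of A1 to NQ means the radius EN is perpendicular to NQ, with radius 11.7, so the center E sits 11.7 in from both sides at E = (-48.600, -20.100). Then |FE| = |E − F| = 52.592.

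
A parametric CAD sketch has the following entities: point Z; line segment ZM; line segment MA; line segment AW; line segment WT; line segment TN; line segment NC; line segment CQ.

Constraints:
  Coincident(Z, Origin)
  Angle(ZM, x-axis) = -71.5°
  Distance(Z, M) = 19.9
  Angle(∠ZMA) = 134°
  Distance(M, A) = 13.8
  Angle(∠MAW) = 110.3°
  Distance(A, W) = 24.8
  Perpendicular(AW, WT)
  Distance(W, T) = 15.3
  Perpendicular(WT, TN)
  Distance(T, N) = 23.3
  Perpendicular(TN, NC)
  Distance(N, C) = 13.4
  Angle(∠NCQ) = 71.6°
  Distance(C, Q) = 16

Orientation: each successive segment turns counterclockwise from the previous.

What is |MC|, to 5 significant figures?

12.707

Z is at the origin; ZM runs at -71.5° with length 19.9, so M = (6.3144, -18.872). ∠ZMA = 134.0° gives MA at -25.500° from the x-axis; with |MA| = 13.8, A = (18.770, -24.813). ∠MAW = 110.3° gives AW at 44.200° from the x-axis; with |AW| = 24.8, W = (36.549, -7.5230). AW ⟂ WT, so WT runs at 134.20°; with |WT| = 15.3, T = (25.883, 3.4457). The perpendicularity gives TN at right angles to WT, so TN runs at -135.80°; with |TN| = 23.3, N = (9.1788, -12.798). TN is perpendicular to NC, so NC runs at -45.800°; with |NC| = 13.4, C = (18.521, -22.405). Then |MC| = |C − M| = 12.707.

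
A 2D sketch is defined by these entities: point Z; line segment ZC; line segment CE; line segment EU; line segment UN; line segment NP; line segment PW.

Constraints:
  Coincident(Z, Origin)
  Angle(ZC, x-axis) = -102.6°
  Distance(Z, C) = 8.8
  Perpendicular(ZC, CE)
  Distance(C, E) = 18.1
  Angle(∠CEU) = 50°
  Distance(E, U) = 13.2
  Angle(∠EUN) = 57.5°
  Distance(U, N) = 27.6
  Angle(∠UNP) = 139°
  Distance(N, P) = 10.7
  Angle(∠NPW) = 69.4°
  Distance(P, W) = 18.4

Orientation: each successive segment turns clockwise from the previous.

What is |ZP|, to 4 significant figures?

35.27

Z is at the origin; ZC runs at -102.6° with length 8.8, so C = (-1.920, -8.588). The perpendicularity gives CE at right angles to ZC, so CE runs at 167.4°; with |CE| = 18.1, E = (-19.58, -4.640). ∠CEU = 50.0° gives EU at 37.40° from the x-axis; with |EU| = 13.2, U = (-9.097, 3.378). ∠EUN = 57.5° gives UN at -85.10° from the x-axis; with |UN| = 27.6, N = (-6.740, -24.12). ∠UNP = 139.0° gives NP at -126.1° from the x-axis; with |NP| = 10.7, P = (-13.04, -32.77). Then |ZP| = |P − Z| = 35.27.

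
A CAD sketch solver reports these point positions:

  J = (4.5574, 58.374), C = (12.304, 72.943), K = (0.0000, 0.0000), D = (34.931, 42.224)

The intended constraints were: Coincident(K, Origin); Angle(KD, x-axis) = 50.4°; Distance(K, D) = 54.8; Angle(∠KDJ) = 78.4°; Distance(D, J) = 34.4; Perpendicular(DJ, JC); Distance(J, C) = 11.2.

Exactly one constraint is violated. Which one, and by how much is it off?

Distance(J, C) = 11.2 — off by 5.30.

K = (0.00, 0.00) ✓; KD at 50.40° ✓; |KD| = 54.80 ✓; ∠KDJ = 78.40° ✓; |DJ| = 34.40 ✓; ∠(DJ, JC) = 90.00° ✓; |JC| = 16.50 ✗.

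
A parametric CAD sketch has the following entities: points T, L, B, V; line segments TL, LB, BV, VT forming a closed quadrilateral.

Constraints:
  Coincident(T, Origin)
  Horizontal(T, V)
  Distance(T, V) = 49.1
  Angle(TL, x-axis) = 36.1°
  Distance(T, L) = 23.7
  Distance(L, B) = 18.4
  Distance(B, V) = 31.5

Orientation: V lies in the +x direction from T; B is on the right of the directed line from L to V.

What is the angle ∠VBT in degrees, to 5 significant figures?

158.19°

T is at the origin; TV is horizontal with |TV| = 49.1 and V in +x, so V = (49.1, 0). TL runs at 36.1° with |TL| = 23.7, so L = (19.149, 13.964). B is determined by |LB| = 18.4 and |BV| = 31.5 together: it lies at the intersection of circle(L, 18.4) and circle(V, 31.5). With |LV| = 33.046, the foot of the radical line on LV is 6.6323 from L and the perpendicular offset is √(18.4² − 6.6323²) = 17.163. Taking the right-of-LV solution: B = (17.908, -4.3941).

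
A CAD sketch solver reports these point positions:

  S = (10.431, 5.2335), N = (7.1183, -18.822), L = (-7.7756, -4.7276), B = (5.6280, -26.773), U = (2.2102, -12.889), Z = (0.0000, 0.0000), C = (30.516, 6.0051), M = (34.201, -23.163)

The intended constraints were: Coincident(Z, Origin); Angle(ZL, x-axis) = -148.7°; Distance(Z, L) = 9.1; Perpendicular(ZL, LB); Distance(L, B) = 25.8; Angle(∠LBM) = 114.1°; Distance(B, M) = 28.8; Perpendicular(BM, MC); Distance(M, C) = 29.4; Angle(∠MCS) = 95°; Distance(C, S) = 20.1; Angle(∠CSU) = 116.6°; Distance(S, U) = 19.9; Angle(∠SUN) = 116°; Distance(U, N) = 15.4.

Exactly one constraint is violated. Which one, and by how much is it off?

Distance(U, N) = 15.4 — off by 7.70.

Z = (0.00, 0.00) ✓; ZL at -148.7° ✓; |ZL| = 9.100 ✓; ∠(ZL, LB) = 90.00° ✓; |LB| = 25.80 ✓; ∠LBM = 114.1° ✓; |BM| = 28.80 ✓; ∠(BM, MC) = 90.00° ✓; |MC| = 29.40 ✓; ∠MCS = 95.00° ✓; |CS| = 20.10 ✓; ∠CSU = 116.6° ✓; |SU| = 19.90 ✓; ∠SUN = 116.0° ✓; |UN| = 7.700 ✗.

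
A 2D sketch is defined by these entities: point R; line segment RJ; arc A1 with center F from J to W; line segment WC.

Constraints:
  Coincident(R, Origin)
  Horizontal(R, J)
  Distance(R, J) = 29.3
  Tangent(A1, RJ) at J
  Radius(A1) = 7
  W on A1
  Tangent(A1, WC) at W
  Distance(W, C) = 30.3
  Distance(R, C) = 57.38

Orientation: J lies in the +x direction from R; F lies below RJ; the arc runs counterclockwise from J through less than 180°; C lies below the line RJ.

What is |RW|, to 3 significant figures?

27.6

Checks: R = (0.00, 0.00) ✓; |FW| = 7.000 ✓; ∠(FW, WC) = 90.00° ✓; |WC| = 30.30 ✓; |RC| = 57.38 ✓.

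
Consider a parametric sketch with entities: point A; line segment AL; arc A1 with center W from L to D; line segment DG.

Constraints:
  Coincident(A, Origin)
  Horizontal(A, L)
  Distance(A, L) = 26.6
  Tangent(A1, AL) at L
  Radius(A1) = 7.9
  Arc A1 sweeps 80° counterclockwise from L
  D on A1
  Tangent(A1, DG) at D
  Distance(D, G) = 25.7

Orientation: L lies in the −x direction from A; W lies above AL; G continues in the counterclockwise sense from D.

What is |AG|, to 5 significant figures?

34.925

A is at the origin; A and L share the same y with |AL| = 26.6 and L on the −x side, so L = (-26.600, 0.0000). Since A1 is tangent to AL there, WL ⟂ AL, so W = L + (0, 7.9) = (-26.600, 7.9000). On A1, L sits at bearing -90° from W; an 80° counterclockwise sweep puts D at bearing -10°, so D = W + 7.9·(cos -10°, sin -10°) = (-18.820, 6.5282). Since A1 is tangent to DG there, WD ⟂ DG, so DG runs along (−sin -10°, cos -10°); with |DG| = 25.7, G = (-14.357, 31.838). Then |AG| = |G − A| = 34.925.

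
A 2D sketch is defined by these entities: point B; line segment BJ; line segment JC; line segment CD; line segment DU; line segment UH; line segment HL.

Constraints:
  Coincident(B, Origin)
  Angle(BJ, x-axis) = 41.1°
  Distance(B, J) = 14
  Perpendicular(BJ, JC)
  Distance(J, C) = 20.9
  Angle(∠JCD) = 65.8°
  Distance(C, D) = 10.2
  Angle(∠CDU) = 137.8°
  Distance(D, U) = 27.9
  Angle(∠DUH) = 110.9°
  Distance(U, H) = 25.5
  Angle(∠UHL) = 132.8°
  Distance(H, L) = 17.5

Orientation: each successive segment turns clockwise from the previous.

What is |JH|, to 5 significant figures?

26.818

∠CDU = 137.8° gives DU at 154.70° from the x-axis; with |DU| = 27.9, U = (-10.694, 2.4119). ∠DUH = 110.9° gives UH at 85.600° from the x-axis; with |UH| = 25.5, H = (-8.7380, 27.837). Then |JH| = |H − J| = 26.818.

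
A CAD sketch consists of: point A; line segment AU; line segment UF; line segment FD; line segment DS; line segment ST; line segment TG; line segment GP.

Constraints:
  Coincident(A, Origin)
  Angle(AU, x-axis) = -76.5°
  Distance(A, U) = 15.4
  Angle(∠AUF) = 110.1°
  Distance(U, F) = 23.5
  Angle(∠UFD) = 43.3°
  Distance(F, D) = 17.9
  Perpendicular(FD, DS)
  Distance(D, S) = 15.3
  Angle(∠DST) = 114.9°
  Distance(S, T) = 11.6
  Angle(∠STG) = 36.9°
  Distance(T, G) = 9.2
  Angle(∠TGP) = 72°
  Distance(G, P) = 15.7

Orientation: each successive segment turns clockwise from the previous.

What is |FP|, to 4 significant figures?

32.53

A is at the origin; AU runs at -76.5° with length 15.4, so U = (3.595, -14.97). ∠AUF = 110.1° gives UF at -146.4° from the x-axis; with |UF| = 23.5, F = (-15.98, -27.98). ∠UFD = 43.3° gives FD at 76.90° from the x-axis; with |FD| = 17.9, D = (-11.92, -10.55). The perpendicularity gives DS at right angles to FD, so DS runs at -13.10°; with |DS| = 15.3, S = (2.980, -14.01). ∠DST = 114.9° gives ST at -78.20° from the x-axis; with |ST| = 11.6, T = (5.352, -25.37). ∠STG = 36.9° gives TG at 138.7° from the x-axis; with |TG| = 9.2, G = (-1.559, -19.30). ∠TGP = 72.0° gives GP at 30.70° from the x-axis; with |GP| = 15.7, P = (11.94, -11.28). Then |FP| = |P − F| = 32.53.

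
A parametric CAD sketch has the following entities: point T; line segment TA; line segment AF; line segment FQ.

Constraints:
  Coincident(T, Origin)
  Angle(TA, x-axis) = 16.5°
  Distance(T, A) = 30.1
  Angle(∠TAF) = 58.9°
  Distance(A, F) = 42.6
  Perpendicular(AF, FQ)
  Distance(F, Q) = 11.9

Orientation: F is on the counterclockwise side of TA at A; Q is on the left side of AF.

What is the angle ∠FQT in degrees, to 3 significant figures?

117°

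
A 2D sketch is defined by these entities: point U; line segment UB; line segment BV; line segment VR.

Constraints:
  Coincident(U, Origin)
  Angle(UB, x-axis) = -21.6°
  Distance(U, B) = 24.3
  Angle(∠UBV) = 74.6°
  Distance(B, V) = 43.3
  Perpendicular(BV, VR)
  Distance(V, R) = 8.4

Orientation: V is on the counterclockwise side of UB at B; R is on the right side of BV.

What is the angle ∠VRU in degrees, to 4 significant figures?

49.18°

U is at the origin; UB runs at -21.6° with length 24.3, so B = 24.3·(cos -21.6°, sin -21.6°) = (22.59, -8.945). ∠UBV = 74.6°, so BV runs at -21.6° + (180° − 74.6°) = 83.80° from the x-axis; with |BV| = 43.3, V = B + 43.3·(cos 83.80°, sin 83.80°) = (27.27, 34.10). BV is perpendicular to VR; with |VR| = 8.4 on the right of BV, R = V + 8.4·(0.9942, -0.1080) = (35.62, 33.19). Then cos ∠VRU = RV·RU / (|RV||RU|), giving 49.18°.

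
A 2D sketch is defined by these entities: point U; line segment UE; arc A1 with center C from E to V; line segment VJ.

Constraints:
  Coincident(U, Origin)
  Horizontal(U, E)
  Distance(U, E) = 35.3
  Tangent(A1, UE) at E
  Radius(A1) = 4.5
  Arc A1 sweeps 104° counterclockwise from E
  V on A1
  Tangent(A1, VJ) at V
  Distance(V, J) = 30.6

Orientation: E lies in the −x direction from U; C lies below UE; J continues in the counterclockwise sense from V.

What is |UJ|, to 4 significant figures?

47.81

U is at the origin; UE is horizontal with |UE| = 35.3 and E on the −x side, so E = (-35.30, 0.000). Since A1 is tangent to UE there, CE ⟂ UE, so C = E + (0, -4.5) = (-35.30, -4.500). On A1, E sits at bearing 90° from C; a 104° counterclockwise sweep puts V at bearing 194°, so V = C + 4.5·(cos 194°, sin 194°) = (-39.67, -5.589). Since A1 is tangent to VJ there, CV ⟂ VJ, so VJ runs along (−sin 194°, cos 194°); with |VJ| = 30.6, J = (-32.26, -35.28). Then |UJ| = |J − U| = 47.81.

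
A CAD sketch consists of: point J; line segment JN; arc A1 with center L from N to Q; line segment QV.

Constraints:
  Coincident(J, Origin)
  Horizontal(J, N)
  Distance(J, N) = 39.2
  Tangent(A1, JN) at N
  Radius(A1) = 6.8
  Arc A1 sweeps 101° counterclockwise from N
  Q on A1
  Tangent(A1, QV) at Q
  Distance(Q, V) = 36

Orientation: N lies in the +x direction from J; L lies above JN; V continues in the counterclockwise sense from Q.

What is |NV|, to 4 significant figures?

43.44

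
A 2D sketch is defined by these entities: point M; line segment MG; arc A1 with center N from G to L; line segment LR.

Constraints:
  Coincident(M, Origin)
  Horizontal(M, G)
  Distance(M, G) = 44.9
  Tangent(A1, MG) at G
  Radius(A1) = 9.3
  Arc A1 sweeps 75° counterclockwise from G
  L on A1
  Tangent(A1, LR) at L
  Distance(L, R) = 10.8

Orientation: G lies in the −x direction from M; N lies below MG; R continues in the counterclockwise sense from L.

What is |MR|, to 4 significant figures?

59.27

On A1, G sits at bearing 90° from N; a 75° counterclockwise sweep puts L at bearing 165°, so L = N + 9.3·(cos 165°, sin 165°) = (-53.88, -6.893). The tangent condition forces NL to be normal to LR, so LR runs along (−sin 165°, cos 165°); with |LR| = 10.8, R = (-56.68, -17.32). Then |MR| = |R − M| = 59.27.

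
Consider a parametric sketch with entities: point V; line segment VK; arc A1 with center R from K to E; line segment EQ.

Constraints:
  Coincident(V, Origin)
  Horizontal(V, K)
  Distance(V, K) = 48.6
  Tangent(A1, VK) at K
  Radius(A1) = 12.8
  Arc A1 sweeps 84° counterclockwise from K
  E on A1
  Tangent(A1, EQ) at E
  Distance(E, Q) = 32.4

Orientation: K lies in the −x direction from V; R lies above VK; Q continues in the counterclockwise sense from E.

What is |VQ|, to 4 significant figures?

54.44

V is at the origin; VK is horizontal with |VK| = 48.6 and K on the −x side, so K = (-48.60, 0.000). A1 meets VK tangentially, so RK is at right angles to VK, so R = K + (0, 12.8) = (-48.60, 12.80). On A1, K sits at bearing -90° from R; an 84° counterclockwise sweep puts E at bearing -6°, so E = R + 12.8·(cos -6°, sin -6°) = (-35.87, 11.46). Tangency of A1 to EQ means the radius RE is perpendicular to EQ, so EQ runs along (−sin -6°, cos -6°); with |EQ| = 32.4, Q = (-32.48, 43.68). Then |VQ| = |Q − V| = 54.44.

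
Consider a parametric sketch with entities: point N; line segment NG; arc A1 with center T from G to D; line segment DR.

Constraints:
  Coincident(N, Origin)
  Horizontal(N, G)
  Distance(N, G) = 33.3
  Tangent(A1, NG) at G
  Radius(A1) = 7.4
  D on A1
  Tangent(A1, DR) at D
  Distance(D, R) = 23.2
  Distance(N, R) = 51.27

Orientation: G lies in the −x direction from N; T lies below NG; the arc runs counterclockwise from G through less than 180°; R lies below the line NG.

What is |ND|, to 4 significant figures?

41.33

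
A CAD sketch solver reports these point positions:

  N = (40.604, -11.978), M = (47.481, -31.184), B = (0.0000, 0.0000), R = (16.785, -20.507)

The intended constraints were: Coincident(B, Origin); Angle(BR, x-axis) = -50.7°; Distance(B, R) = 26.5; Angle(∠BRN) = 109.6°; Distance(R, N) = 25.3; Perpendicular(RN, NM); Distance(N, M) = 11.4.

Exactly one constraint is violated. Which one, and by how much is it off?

Distance(N, M) = 11.4 — off by 9.00.

B = (0.00, 0.00) ✓; BR at -50.70° ✓; |BR| = 26.50 ✓; ∠BRN = 109.6° ✓; |RN| = 25.30 ✓; ∠(RN, NM) = 90.00° ✓; |NM| = 20.40 ✗.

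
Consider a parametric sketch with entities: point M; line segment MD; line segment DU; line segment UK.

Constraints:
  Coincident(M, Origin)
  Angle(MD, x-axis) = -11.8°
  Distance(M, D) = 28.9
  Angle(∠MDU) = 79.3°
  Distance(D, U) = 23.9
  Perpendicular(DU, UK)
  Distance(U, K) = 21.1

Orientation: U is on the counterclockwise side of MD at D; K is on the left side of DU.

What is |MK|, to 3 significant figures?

19.9

M is at the origin; MD runs at -11.8° with length 28.9, so D = 28.9·(cos -11.8°, sin -11.8°) = (28.3, -5.91). ∠MDU = 79.3°, so DU runs at -11.8° + (180° − 79.3°) = 88.9° from the x-axis; with |DU| = 23.9, U = D + 23.9·(cos 88.9°, sin 88.9°) = (28.7, 18.0). The perpendicularity gives UK at right angles to DU; with |UK| = 21.1 on the left of DU, K = U + 21.1·(-1.00, 0.0192) = (7.65, 18.4). Then |MK| = |K − M| = 19.9.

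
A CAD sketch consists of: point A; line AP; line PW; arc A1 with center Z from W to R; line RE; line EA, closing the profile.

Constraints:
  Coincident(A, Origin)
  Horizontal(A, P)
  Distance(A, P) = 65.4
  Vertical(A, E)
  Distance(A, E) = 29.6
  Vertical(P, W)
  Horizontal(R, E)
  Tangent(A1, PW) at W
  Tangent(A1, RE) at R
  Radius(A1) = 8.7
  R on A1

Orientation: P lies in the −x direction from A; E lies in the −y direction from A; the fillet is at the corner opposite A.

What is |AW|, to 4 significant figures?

68.66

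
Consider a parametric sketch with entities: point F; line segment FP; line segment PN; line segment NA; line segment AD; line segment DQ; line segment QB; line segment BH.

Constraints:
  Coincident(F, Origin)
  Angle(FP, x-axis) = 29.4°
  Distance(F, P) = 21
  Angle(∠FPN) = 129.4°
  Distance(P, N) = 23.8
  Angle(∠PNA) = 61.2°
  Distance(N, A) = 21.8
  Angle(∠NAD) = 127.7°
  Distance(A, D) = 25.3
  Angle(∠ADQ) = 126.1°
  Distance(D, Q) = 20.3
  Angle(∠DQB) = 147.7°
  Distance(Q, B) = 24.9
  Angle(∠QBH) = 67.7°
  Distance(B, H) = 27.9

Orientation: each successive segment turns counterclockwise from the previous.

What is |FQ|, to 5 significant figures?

14.801

F is at the origin; FP runs at 29.4° with length 21.0, so P = (18.295, 10.309). ∠FPN = 129.4° gives PN at 80.000° from the x-axis; with |PN| = 23.8, N = (22.428, 33.747). ∠PNA = 61.2° gives NA at -161.20° from the x-axis; with |NA| = 21.8, A = (1.7914, 26.722). ∠NAD = 127.7° gives AD at -108.90° from the x-axis; with |AD| = 25.3, D = (-6.4037, 2.7861). ∠ADQ = 126.1° gives DQ at -55.000° from the x-axis; with |DQ| = 20.3, Q = (5.2399, -13.843). Then |FQ| = |Q − F| = 14.801.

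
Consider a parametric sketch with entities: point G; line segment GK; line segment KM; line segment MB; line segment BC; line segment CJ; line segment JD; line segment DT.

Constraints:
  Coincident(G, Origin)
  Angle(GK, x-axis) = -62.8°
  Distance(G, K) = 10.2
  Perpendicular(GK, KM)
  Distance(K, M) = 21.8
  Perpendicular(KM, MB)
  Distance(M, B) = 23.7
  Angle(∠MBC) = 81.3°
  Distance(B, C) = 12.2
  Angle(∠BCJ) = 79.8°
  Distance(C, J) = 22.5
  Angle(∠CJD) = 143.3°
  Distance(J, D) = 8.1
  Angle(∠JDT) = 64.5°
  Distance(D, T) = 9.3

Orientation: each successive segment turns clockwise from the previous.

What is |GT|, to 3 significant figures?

25.6

G is at the origin; GK runs at -62.8° with length 10.2, so K = (4.66, -9.07). The perpendicularity gives KM at right angles to GK, so KM runs at -153°; with |KM| = 21.8, M = (-14.7, -19.0). KM ⟂ MB, so MB runs at 117°; with |MB| = 23.7, B = (-25.6, 2.04). ∠MBC = 81.3° gives BC at 18.5° from the x-axis; with |BC| = 12.2, C = (-14.0, 5.91). ∠BCJ = 79.8° gives CJ at -81.7° from the x-axis; with |CJ| = 22.5, J = (-10.7, -16.4). ∠CJD = 143.3° gives JD at -118° from the x-axis; with |JD| = 8.1, D = (-14.6, -23.5). ∠JDT = 64.5° gives DT at 126° from the x-axis; with |DT| = 9.3, T = (-20.1, -16.0). Then |GT| = |T − G| = 25.6.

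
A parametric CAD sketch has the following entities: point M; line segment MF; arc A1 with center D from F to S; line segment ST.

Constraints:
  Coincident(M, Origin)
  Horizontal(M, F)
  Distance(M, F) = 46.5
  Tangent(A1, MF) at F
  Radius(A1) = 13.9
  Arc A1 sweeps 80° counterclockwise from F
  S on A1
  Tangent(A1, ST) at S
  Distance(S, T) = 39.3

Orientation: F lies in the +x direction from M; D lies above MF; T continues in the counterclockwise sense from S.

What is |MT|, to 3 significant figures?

83.7

M is at the origin; M and F share the same y with |MF| = 46.5 and F on the +x side, so F = (46.5, 0.00). Since A1 is tangent to MF there, DF ⟂ MF, so D = F + (0, 13.9) = (46.5, 13.9). On A1, F sits at bearing -90° from D; an 80° counterclockwise sweep puts S at bearing -10°, so S = D + 13.9·(cos -10°, sin -10°) = (60.2, 11.5). The tangent condition forces DS to be normal to ST, so ST runs along (−sin -10°, cos -10°); with |ST| = 39.3, T = (67.0, 50.2). Then |MT| = |T − M| = 83.7.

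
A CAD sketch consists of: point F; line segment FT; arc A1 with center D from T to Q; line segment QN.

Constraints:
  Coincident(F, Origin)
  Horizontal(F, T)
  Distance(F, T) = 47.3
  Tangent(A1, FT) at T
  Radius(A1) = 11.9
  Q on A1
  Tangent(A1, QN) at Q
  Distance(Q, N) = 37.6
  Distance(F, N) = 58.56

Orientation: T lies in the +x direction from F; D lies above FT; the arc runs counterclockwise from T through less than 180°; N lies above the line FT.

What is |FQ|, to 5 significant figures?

59.763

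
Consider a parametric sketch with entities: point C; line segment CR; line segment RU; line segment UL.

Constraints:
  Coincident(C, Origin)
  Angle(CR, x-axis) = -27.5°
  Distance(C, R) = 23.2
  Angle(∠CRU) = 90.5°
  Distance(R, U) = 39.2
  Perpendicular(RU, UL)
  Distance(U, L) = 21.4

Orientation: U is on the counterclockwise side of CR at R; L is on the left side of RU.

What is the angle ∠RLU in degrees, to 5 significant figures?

61.369°

C is at the origin; CR runs at -27.5° with length 23.2, so R = 23.2·(cos -27.5°, sin -27.5°) = (20.579, -10.713). ∠CRU = 90.5°, so RU runs at -27.5° + (180° − 90.5°) = 62.000° from the x-axis; with |RU| = 39.2, U = R + 39.2·(cos 62.000°, sin 62.000°) = (38.982, 23.899). The perpendicularity gives UL at right angles to RU; with |UL| = 21.4 on the left of RU, L = U + 21.4·(-0.88295, 0.46947) = (20.087, 33.946). Then cos ∠RLU = LR·LU / (|LR||LU|), giving 61.369°.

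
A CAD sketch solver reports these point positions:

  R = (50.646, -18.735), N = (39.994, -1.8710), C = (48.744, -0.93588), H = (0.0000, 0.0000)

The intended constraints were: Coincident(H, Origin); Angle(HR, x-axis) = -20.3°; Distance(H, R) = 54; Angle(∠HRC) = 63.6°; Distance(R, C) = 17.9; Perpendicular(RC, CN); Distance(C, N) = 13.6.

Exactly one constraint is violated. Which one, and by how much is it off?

Distance(C, N) = 13.6 — off by 4.80.

H = (0.00, 0.00) ✓; HR at -20.30° ✓; |HR| = 54.00 ✓; ∠HRC = 63.60° ✓; |RC| = 17.90 ✓; ∠(RC, CN) = 90.00° ✓; |CN| = 8.800 ✗.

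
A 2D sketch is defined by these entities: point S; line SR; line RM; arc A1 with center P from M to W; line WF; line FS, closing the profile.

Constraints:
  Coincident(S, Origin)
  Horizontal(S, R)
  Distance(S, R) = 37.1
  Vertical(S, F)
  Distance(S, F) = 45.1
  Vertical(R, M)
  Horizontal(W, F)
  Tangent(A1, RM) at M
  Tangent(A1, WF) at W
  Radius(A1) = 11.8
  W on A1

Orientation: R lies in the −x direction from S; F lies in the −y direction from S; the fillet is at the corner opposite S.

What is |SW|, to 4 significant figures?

51.71

The virtual corner opposite S is at (-37.10, -45.10). Since A1 is tangent to RM there, PM ⟂ RM and tangency of A1 to WF means the radius PW is perpendicular to WF, with radius 11.8, so the center P sits 11.8 in from both sides at P = (-25.30, -33.30). That places the tangent points at M = (-37.10, -33.30) on RM and W = (-25.30, -45.10) on WF. Then |SW| = |W − S| = 51.71.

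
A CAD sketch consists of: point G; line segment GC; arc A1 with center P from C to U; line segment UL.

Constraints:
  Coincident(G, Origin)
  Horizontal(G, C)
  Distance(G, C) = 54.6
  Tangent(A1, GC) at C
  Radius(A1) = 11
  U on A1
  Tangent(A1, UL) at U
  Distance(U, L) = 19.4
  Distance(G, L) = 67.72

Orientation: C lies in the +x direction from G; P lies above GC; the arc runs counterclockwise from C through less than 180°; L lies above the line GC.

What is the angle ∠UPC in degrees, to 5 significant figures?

107.55°

Checks: |PU| = 11.00 ✓; ∠(PU, UL) = 90.00° ✓; |UL| = 19.40 ✓; |GL| = 67.72 ✓.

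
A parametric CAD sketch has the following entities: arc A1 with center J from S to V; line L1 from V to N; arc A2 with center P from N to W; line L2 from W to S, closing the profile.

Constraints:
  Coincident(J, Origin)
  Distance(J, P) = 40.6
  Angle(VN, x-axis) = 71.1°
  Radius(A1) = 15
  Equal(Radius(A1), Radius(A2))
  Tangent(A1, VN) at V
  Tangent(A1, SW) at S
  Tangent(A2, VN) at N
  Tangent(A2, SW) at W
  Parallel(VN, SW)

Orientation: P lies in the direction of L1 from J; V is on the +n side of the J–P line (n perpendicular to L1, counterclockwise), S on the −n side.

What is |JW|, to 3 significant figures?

43.3

The slot axis is L1's direction at 71.1°, so u = (cos 71.1°, sin 71.1°) = (0.324, 0.946) and n = (−sin 71.1°, cos 71.1°) = (-0.946, 0.324). J is at the origin and P lies 40.6 along u from J, so P = 40.6·u = (13.2, 38.4). Tangency of A1 to both parallel lines with radius 15.0 puts V and S at J ± 15.0·n: V = (-14.2, 4.86), S = (14.2, -4.86). Equal radii place N and W the same way about P: N = P + 15.0·n = (-1.04, 43.3), W = P − 15.0·n = (27.3, 33.6). Then |JW| = |W − J| = 43.3.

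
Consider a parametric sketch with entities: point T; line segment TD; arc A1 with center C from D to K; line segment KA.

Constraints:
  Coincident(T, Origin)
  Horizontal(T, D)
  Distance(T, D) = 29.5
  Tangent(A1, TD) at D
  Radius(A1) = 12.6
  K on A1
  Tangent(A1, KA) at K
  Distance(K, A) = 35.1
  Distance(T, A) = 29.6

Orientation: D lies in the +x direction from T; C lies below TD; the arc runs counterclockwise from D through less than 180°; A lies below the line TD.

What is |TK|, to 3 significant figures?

20.7

T is at the origin; TD is horizontal with |TD| = 29.5 and D on the +x side, so D = (29.5, 0.00). The tangent condition forces CD to be normal to TD, so C = D + (0, -12.6) = (29.5, -12.6). Since CK ⟂ KA (tangency), |CA| = √(12.6² + 35.1²) = 37.3 regardless of where K sits on A1. So A lies on both circle(T, 29.6) and circle(C, 37.3); the below-TD intersection is A = (-3.82, -29.4). K is the foot of the tangent from A: K = (20.4, -3.92).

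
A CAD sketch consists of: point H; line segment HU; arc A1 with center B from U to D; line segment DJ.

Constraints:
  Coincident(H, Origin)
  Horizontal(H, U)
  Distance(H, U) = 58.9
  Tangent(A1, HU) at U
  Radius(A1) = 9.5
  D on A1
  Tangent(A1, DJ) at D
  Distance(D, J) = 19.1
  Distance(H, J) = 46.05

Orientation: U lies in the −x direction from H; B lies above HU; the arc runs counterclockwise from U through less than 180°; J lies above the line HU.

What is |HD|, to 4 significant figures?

50.95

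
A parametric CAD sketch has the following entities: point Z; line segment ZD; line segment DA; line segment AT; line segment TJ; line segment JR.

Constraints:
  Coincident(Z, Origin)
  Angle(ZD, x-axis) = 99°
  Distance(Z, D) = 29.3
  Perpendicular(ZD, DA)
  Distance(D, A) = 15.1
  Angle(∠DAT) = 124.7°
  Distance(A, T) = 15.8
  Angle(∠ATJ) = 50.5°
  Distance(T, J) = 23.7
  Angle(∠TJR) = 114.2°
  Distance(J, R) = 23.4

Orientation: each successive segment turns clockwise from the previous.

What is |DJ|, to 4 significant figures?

11.02

Z is at the origin; ZD runs at 99.0° with length 29.3, so D = (-4.584, 28.94). ZD ⟂ DA, so DA runs at 9.000°; with |DA| = 15.1, A = (10.33, 31.30). ∠DAT = 124.7° gives AT at -46.30° from the x-axis; with |AT| = 15.8, T = (21.25, 19.88). ∠ATJ = 50.5° gives TJ at -175.8° from the x-axis; with |TJ| = 23.7, J = (-2.390, 18.14). Then |DJ| = |J − D| = 11.02.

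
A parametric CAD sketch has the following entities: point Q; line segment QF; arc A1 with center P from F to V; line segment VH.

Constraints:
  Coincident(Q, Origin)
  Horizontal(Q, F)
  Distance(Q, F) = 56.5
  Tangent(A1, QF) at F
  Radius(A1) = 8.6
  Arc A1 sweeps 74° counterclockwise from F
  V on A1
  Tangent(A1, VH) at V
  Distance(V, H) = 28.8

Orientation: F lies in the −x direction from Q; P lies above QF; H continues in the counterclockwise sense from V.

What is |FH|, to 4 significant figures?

37.59

On A1, F sits at bearing -90° from P; a 74° counterclockwise sweep puts V at bearing -16°, so V = P + 8.6·(cos -16°, sin -16°) = (-48.23, 6.230). Since A1 is tangent to VH there, PV ⟂ VH, so VH runs along (−sin -16°, cos -16°); with |VH| = 28.8, H = (-40.29, 33.91). Then |FH| = |H − F| = 37.59.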